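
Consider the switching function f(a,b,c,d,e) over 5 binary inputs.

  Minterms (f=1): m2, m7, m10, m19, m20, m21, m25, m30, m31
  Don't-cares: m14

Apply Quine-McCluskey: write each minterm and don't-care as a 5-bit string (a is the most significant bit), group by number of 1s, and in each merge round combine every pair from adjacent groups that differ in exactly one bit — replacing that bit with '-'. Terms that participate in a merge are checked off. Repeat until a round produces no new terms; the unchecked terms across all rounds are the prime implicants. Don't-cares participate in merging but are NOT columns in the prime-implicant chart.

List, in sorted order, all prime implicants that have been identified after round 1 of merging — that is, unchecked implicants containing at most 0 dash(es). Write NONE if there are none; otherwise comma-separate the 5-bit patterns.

Round 0: 00010✓ 00111 01010✓ 01110✓ 10011 10100✓ 10101✓ 11001 11110✓ 11111✓
Round 1: -1110 0-010 01-10 1010- 1111-
PIs = {-1110, 0-010, 00111, 01-10, 10011, 1010-, 11001, 1111-}

00111, 10011, 11001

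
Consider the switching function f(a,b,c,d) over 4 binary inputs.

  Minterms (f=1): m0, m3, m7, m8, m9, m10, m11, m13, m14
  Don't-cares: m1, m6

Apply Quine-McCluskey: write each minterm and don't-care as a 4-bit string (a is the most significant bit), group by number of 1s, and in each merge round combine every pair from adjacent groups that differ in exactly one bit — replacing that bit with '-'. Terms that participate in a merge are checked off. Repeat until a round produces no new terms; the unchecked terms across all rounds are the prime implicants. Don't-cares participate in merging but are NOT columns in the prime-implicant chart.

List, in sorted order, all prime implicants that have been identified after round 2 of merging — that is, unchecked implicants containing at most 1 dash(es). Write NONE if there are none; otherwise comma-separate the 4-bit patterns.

-110, 0-11, 011-, 1-01, 1-10

[col 0] 0000*, 0001*, 0011*, 0110*, 0111*, 1000*, 1001*, 1010*, 1011*, 1101*, 1110*
[col 1] -000*, -001*, -011*, -110, 0-11, 00-1*, 000-*, 011-, 1-01, 1-10, 10-0*, 10-1*, 100-*, 101-*
[col 2] -0-1, -00-, 10--
Prime implicants: -0-1, -00-, -110, 0-11, 011-, 1-01, 1-10, 10--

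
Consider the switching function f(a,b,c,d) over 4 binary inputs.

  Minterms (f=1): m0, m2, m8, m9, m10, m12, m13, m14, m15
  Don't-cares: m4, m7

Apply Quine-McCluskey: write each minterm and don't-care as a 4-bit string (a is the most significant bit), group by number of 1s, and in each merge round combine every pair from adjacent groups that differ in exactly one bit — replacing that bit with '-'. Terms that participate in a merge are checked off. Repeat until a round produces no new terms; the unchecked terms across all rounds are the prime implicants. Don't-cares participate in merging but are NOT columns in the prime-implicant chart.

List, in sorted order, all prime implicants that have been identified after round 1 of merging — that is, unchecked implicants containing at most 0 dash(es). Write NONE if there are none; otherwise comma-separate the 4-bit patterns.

NONE

Round 0: 0000✓ 0010✓ 0100✓ 0111✓ 1000✓ 1001✓ 1010✓ 1100✓ 1101✓ 1110✓ 1111✓
Round 1: -000✓ -010✓ -100✓ -111 0-00✓ 00-0✓ 1-00✓ 1-01✓ 1-10✓ 10-0✓ 100-✓ 11-0✓ 11-1✓ 110-✓ 111-✓
Round 2: --00 -0-0 1--0 1-0- 11--
PIs = {--00, -0-0, -111, 1--0, 1-0-, 11--}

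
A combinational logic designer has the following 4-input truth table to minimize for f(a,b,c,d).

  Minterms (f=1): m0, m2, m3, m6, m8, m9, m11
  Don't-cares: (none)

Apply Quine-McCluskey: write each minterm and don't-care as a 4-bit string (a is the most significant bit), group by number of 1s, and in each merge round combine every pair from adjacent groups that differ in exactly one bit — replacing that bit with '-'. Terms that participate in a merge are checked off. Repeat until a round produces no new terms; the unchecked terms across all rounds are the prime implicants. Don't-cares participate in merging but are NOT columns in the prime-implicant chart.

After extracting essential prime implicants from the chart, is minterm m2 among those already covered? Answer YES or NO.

YES

size-2^0 implicants → 0000(✓)  0010(✓)  0011(✓)  0110(✓)  1000(✓)  1001(✓)  1011(✓)
size-2^1 implicants → -000  -011  0-10  00-0  001-  10-1  100-
Unchecked terms (primes): -000, -011, 0-10, 00-0, 001-, 10-1, 100-
Minterm coverage:
  m0 ⊆ -000,00-0
  m2 ⊆ 0-10,00-0,001-
  m3 ⊆ -011,001-
  m6 ⊆ 0-10 [E]
  m8 ⊆ -000,100-
  m9 ⊆ 10-1,100-
  m11 ⊆ -011,10-1
E = {0-10}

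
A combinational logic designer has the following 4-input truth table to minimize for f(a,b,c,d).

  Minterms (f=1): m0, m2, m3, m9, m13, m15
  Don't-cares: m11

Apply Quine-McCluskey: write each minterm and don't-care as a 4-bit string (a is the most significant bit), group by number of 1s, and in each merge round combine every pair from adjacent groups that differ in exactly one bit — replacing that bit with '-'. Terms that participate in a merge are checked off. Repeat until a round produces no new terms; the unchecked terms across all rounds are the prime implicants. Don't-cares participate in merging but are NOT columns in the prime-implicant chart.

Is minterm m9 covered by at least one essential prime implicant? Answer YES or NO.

size-2^0 implicants → 0000(✓)  0010(✓)  0011(✓)  1001(✓)  1011(✓)  1101(✓)  1111(✓)
size-2^1 implicants → -011  00-0  001-  1-01(✓)  1-11(✓)  10-1(✓)  11-1(✓)
size-2^2 implicants → 1--1
Unchecked terms (primes): -011, 00-0, 001-, 1--1
Minterm coverage:
  m0 ⊆ 00-0 [E]
  m2 ⊆ 00-0,001-
  m3 ⊆ -011,001-
  m9 ⊆ 1--1 [E]
  m13 ⊆ 1--1 [E]
  m15 ⊆ 1--1 [E]
E = {00-0, 1--1}

YES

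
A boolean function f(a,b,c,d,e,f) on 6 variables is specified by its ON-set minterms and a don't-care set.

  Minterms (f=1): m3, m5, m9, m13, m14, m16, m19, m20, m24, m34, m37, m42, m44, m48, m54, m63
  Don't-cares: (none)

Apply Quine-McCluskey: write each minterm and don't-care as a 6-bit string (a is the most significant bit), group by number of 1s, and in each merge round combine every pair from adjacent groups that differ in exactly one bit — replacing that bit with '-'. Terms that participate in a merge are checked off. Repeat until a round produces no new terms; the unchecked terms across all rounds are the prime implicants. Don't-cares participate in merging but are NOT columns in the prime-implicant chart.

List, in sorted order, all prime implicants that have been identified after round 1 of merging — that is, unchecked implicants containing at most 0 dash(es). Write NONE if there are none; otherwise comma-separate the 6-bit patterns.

[col 0] 000011*, 000101*, 001001*, 001101*, 001110, 010000*, 010011*, 010100*, 011000*, 100010*, 100101*, 101010*, 101100, 110000*, 110110, 111111
[col 1] -00101, -10000, 0-0011, 00-101, 001-01, 01-000, 010-00, 10-010
Prime implicants: -00101, -10000, 0-0011, 00-101, 001-01, 001110, 01-000, 010-00, 10-010, 101100, 110110, 111111

001110, 101100, 110110, 111111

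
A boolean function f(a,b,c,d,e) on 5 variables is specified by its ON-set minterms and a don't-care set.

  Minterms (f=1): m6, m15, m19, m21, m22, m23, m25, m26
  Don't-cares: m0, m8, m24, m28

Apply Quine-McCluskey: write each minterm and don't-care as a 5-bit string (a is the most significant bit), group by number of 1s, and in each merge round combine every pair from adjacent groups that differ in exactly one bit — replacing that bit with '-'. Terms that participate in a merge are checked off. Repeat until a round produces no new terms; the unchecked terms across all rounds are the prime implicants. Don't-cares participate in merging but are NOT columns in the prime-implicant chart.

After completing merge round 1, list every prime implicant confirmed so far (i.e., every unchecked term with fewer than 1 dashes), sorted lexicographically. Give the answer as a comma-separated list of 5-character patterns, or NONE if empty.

01111

Round 0: 00000✓ 00110✓ 01000✓ 01111 10011✓ 10101✓ 10110✓ 10111✓ 11000✓ 11001✓ 11010✓ 11100✓
Round 1: -0110 -1000 0-000 10-11 101-1 1011- 11-00 110-0 1100-
PIs = {-0110, -1000, 0-000, 01111, 10-11, 101-1, 1011-, 11-00, 110-0, 1100-}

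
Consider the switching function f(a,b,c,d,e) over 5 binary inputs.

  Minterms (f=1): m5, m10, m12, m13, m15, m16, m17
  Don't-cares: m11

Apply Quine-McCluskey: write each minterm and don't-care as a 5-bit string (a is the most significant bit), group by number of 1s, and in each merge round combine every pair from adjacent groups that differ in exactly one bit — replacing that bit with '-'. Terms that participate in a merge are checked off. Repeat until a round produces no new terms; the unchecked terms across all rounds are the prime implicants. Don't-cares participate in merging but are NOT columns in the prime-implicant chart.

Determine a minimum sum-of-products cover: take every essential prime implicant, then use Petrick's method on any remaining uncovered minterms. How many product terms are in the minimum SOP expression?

size-2^0 implicants → 00101(✓)  01010(✓)  01011(✓)  01100(✓)  01101(✓)  01111(✓)  10000(✓)  10001(✓)
size-2^1 implicants → 0-101  01-11  0101-  011-1  0110-  1000-
Unchecked terms (primes): 0-101, 01-11, 0101-, 011-1, 0110-, 1000-
Minterm coverage:
  m5 ⊆ 0-101 [E]
  m10 ⊆ 0101- [E]
  m12 ⊆ 0110- [E]
  m13 ⊆ 0-101,011-1,0110-
  m15 ⊆ 01-11,011-1
  m16 ⊆ 1000- [E]
  m17 ⊆ 1000- [E]
E = {0-101, 0101-, 0110-, 1000-}
Petrick residual → 01-11
Cover = a'cd'e + a'bde + a'bc'd + a'bcd' + ab'c'd'  |cover|=5

5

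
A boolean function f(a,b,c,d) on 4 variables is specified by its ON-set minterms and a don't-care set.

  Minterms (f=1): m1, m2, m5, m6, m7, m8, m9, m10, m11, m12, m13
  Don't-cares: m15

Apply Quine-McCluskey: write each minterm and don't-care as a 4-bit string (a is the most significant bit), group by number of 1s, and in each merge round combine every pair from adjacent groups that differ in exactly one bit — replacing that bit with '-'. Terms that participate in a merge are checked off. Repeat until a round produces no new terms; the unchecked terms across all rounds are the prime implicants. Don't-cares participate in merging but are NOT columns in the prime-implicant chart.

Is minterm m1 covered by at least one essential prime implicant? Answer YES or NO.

YES

size-2^0 implicants → 0001(✓)  0010(✓)  0101(✓)  0110(✓)  0111(✓)  1000(✓)  1001(✓)  1010(✓)  1011(✓)  1100(✓)  1101(✓)  1111(✓)
size-2^1 implicants → -001(✓)  -010  -101(✓)  -111(✓)  0-01(✓)  0-10  01-1(✓)  011-  1-00(✓)  1-01(✓)  1-11(✓)  10-0(✓)  10-1(✓)  100-(✓)  101-(✓)  11-1(✓)  110-(✓)
size-2^2 implicants → --01  -1-1  1--1  1-0-  10--
Unchecked terms (primes): --01, -010, -1-1, 0-10, 011-, 1--1, 1-0-, 10--
Minterm coverage:
  m1 ⊆ --01 [E]
  m2 ⊆ -010,0-10
  m5 ⊆ --01,-1-1
  m6 ⊆ 0-10,011-
  m7 ⊆ -1-1,011-
  m8 ⊆ 1-0-,10--
  m9 ⊆ --01,1--1,1-0-,10--
  m10 ⊆ -010,10--
  m11 ⊆ 1--1,10--
  m12 ⊆ 1-0- [E]
  m13 ⊆ --01,-1-1,1--1,1-0-
E = {--01, 1-0-}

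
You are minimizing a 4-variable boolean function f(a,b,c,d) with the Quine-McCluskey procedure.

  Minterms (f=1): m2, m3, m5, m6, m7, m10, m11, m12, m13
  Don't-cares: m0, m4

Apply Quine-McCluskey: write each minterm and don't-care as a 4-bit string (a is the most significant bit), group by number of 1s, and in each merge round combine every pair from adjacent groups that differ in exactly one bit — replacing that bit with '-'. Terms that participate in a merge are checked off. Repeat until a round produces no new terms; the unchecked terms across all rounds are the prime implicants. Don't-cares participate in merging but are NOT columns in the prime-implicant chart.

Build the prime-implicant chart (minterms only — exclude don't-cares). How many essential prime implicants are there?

2

Round 0: 0000✓ 0010✓ 0011✓ 0100✓ 0101✓ 0110✓ 0111✓ 1010✓ 1011✓ 1100✓ 1101✓
Round 1: -010✓ -011✓ -100✓ -101✓ 0-00✓ 0-10✓ 0-11✓ 00-0✓ 001-✓ 01-0✓ 01-1✓ 010-✓ 011-✓ 101-✓ 110-✓
Round 2: -01- -10- 0--0 0-1- 01--
PIs = {-01-, -10-, 0--0, 0-1-, 01--}
Coverage chart:
  m2: -01-,0--0,0-1-
  m3: -01-,0-1-
  m5: -10-,01--
  m6: 0--0,0-1-,01--
  m7: 0-1-,01--
  m10: -01- ←essential
  m11: -01- ←essential
  m12: -10- ←essential
  m13: -10- ←essential
Essential: -01-, -10-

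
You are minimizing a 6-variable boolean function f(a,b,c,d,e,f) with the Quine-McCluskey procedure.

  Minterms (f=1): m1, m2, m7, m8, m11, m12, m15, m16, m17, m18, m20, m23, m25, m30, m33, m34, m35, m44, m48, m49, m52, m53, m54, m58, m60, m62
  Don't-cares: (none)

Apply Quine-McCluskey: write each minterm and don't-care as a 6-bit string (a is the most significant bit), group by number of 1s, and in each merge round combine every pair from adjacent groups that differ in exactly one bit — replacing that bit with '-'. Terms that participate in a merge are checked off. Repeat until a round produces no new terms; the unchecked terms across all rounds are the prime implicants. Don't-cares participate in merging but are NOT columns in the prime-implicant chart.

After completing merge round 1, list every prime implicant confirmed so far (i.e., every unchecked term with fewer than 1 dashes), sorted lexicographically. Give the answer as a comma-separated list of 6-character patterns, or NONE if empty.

NONE

Round 0: 000001✓ 000010✓ 000111✓ 001000✓ 001011✓ 001100✓ 001111✓ 010000✓ 010001✓ 010010✓ 010100✓ 010111✓ 011001✓ 011110✓ 100001✓ 100010✓ 100011✓ 101100✓ 110000✓ 110001✓ 110100✓ 110101✓ 110110✓ 111010✓ 111100✓ 111110✓
Round 1: -00001✓ -00010 -01100 -10000✓ -10001✓ -10100✓ -11110 0-0001✓ 0-0010 0-0111 00-111 001-00 001-11 01-001 010-00✓ 0100-0 01000-✓ 1-0001✓ 1-1100 1000-1 10001- 11-100✓ 11-110✓ 110-00✓ 110-01✓ 11000-✓ 1101-0✓ 11010-✓ 111-10 1111-0✓
Round 2: --0001 -10-00 -1000- 11-1-0 110-0-
PIs = {--0001, -00010, -01100, -10-00, -1000-, -11110, 0-0010, 0-0111, 00-111, 001-00, 001-11, 01-001, 0100-0, 1-1100, 1000-1, 10001-, 11-1-0, 110-0-, 111-10}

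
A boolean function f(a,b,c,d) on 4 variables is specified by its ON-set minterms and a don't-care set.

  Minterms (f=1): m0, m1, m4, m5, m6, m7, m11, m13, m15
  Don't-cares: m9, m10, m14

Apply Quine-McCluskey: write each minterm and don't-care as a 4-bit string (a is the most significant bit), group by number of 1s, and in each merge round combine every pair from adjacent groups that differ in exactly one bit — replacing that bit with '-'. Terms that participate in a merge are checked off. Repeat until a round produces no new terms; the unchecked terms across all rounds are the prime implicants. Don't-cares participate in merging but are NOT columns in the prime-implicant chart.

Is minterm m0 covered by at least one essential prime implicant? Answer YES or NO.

[col 0] 0000*, 0001*, 0100*, 0101*, 0110*, 0111*, 1001*, 1010*, 1011*, 1101*, 1110*, 1111*
[col 1] -001*, -101*, -110*, -111*, 0-00*, 0-01*, 000-*, 01-0*, 01-1*, 010-*, 011-*, 1-01*, 1-10*, 1-11*, 10-1*, 101-*, 11-1*, 111-*
[col 2] --01, -1-1, -11-, 0-0-, 01--, 1--1, 1-1-
Prime implicants: --01, -1-1, -11-, 0-0-, 01--, 1--1, 1-1-
PI chart (minterm → PIs covering it):
  0 | 0-0-  (sole → essential)
  1 | --01,0-0-
  4 | 0-0-,01--
  5 | --01,-1-1,0-0-,01--
  6 | -11-,01--
  7 | -1-1,-11-,01--
  11 | 1--1,1-1-
  13 | --01,-1-1,1--1
  15 | -1-1,-11-,1--1,1-1-
Essential prime implicants: 0-0-

YES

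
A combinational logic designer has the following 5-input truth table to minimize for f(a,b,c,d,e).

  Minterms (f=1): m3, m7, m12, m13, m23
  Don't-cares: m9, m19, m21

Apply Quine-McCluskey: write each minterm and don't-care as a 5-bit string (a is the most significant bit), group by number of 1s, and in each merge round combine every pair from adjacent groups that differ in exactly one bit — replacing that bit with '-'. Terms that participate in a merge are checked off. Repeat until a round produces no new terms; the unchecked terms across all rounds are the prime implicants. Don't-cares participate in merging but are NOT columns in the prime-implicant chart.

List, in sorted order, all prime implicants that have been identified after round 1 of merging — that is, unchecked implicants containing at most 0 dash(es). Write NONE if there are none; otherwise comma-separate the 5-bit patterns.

NONE

size-2^0 implicants → 00011(✓)  00111(✓)  01001(✓)  01100(✓)  01101(✓)  10011(✓)  10101(✓)  10111(✓)
size-2^1 implicants → -0011(✓)  -0111(✓)  00-11(✓)  01-01  0110-  10-11(✓)  101-1
size-2^2 implicants → -0-11
Unchecked terms (primes): -0-11, 01-01, 0110-, 101-1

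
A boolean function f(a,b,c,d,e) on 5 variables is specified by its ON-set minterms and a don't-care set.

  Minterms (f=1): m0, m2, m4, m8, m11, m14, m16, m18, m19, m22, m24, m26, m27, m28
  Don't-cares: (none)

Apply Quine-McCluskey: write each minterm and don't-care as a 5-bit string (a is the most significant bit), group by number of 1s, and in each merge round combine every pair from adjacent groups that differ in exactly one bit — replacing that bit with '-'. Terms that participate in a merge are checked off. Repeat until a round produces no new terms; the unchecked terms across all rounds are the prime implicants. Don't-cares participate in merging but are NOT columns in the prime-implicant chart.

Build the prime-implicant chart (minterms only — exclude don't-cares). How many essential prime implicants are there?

size-2^0 implicants → 00000(✓)  00010(✓)  00100(✓)  01000(✓)  01011(✓)  01110  10000(✓)  10010(✓)  10011(✓)  10110(✓)  11000(✓)  11010(✓)  11011(✓)  11100(✓)
size-2^1 implicants → -0000(✓)  -0010(✓)  -1000(✓)  -1011  0-000(✓)  00-00  000-0(✓)  1-000(✓)  1-010(✓)  1-011(✓)  10-10  100-0(✓)  1001-(✓)  11-00  110-0(✓)  1101-(✓)
size-2^2 implicants → --000  -00-0  1-0-0  1-01-
Unchecked terms (primes): --000, -00-0, -1011, 00-00, 01110, 1-0-0, 1-01-, 10-10, 11-00
Minterm coverage:
  m0 ⊆ --000,-00-0,00-00
  m2 ⊆ -00-0 [E]
  m4 ⊆ 00-00 [E]
  m8 ⊆ --000 [E]
  m11 ⊆ -1011 [E]
  m14 ⊆ 01110 [E]
  m16 ⊆ --000,-00-0,1-0-0
  m18 ⊆ -00-0,1-0-0,1-01-,10-10
  m19 ⊆ 1-01- [E]
  m22 ⊆ 10-10 [E]
  m24 ⊆ --000,1-0-0,11-00
  m26 ⊆ 1-0-0,1-01-
  m27 ⊆ -1011,1-01-
  m28 ⊆ 11-00 [E]
E = {--000, -00-0, -1011, 00-00, 01110, 1-01-, 10-10, 11-00}

8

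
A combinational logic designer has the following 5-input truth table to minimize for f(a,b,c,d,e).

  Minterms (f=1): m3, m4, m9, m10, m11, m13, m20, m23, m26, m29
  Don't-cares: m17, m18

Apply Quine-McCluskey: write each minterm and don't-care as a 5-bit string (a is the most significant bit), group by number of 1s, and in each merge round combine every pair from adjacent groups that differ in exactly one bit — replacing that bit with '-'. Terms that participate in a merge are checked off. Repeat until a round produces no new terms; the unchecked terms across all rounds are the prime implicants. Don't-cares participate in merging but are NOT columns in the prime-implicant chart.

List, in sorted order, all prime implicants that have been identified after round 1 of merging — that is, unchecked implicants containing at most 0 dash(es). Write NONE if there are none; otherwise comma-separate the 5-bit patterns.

10001, 10111

size-2^0 implicants → 00011(✓)  00100(✓)  01001(✓)  01010(✓)  01011(✓)  01101(✓)  10001  10010(✓)  10100(✓)  10111  11010(✓)  11101(✓)
size-2^1 implicants → -0100  -1010  -1101  0-011  01-01  010-1  0101-  1-010
Unchecked terms (primes): -0100, -1010, -1101, 0-011, 01-01, 010-1, 0101-, 1-010, 10001, 10111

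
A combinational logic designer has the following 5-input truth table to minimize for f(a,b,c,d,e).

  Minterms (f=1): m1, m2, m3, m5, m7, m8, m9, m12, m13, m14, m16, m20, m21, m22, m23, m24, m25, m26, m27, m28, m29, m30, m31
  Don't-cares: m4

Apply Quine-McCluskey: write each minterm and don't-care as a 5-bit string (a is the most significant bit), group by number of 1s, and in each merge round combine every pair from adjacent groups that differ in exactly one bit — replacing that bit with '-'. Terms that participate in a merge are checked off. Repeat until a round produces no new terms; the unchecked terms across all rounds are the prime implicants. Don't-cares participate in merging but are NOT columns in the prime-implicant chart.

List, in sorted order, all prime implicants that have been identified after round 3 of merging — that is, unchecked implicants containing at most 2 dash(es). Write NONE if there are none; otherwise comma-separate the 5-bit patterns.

-01-1, -11-0, 0--01, 00--1, 0001-, 1--00

size-2^0 implicants → 00001(✓)  00010(✓)  00011(✓)  00100(✓)  00101(✓)  00111(✓)  01000(✓)  01001(✓)  01100(✓)  01101(✓)  01110(✓)  10000(✓)  10100(✓)  10101(✓)  10110(✓)  10111(✓)  11000(✓)  11001(✓)  11010(✓)  11011(✓)  11100(✓)  11101(✓)  11110(✓)  11111(✓)
size-2^1 implicants → -0100(✓)  -0101(✓)  -0111(✓)  -1000(✓)  -1001(✓)  -1100(✓)  -1101(✓)  -1110(✓)  0-001(✓)  0-100(✓)  0-101(✓)  00-01(✓)  00-11(✓)  000-1(✓)  0001-  001-1(✓)  0010-(✓)  01-00(✓)  01-01(✓)  0100-(✓)  011-0(✓)  0110-(✓)  1-000(✓)  1-100(✓)  1-101(✓)  1-110(✓)  1-111(✓)  10-00(✓)  101-0(✓)  101-1(✓)  1010-(✓)  1011-(✓)  11-00(✓)  11-01(✓)  11-10(✓)  11-11(✓)  110-0(✓)  110-1(✓)  1100-(✓)  1101-(✓)  111-0(✓)  111-1(✓)  1110-(✓)  1111-(✓)
size-2^2 implicants → --100(✓)  --101(✓)  -01-1  -010-(✓)  -1-00(✓)  -1-01(✓)  -100-(✓)  -11-0  -110-(✓)  0--01  0-10-(✓)  00--1  01-0-(✓)  1--00  1-1-0(✓)  1-1-1(✓)  1-10-(✓)  1-11-(✓)  101--(✓)  11--0(✓)  11--1(✓)  11-0-(✓)  11-1-(✓)  110--(✓)  111--(✓)
size-2^3 implicants → --10-  -1-0-  1-1--  11---
Unchecked terms (primes): --10-, -01-1, -1-0-, -11-0, 0--01, 00--1, 0001-, 1--00, 1-1--, 11---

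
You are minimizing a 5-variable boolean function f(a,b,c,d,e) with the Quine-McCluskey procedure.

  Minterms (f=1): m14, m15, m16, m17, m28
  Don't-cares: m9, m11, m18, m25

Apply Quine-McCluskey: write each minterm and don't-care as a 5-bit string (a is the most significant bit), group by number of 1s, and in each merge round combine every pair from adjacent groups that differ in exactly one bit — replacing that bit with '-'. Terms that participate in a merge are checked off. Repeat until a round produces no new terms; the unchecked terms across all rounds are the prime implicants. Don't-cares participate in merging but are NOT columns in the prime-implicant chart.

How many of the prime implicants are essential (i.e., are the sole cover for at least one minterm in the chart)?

size-2^0 implicants → 01001(✓)  01011(✓)  01110(✓)  01111(✓)  10000(✓)  10001(✓)  10010(✓)  11001(✓)  11100
size-2^1 implicants → -1001  01-11  010-1  0111-  1-001  100-0  1000-
Unchecked terms (primes): -1001, 01-11, 010-1, 0111-, 1-001, 100-0, 1000-, 11100
Minterm coverage:
  m14 ⊆ 0111- [E]
  m15 ⊆ 01-11,0111-
  m16 ⊆ 100-0,1000-
  m17 ⊆ 1-001,1000-
  m28 ⊆ 11100 [E]
E = {0111-, 11100}

2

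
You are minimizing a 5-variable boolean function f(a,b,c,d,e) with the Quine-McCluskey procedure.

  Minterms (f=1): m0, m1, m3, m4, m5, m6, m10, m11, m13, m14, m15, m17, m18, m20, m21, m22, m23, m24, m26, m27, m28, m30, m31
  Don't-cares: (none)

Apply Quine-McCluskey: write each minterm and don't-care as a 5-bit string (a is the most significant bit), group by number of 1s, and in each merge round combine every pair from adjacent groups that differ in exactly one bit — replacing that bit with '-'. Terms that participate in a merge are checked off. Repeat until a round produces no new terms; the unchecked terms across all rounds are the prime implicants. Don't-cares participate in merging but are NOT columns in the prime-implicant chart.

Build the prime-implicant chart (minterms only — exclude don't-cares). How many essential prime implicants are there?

Round 0: 00000✓ 00001✓ 00011✓ 00100✓ 00101✓ 00110✓ 01010✓ 01011✓ 01101✓ 01110✓ 01111✓ 10001✓ 10010✓ 10100✓ 10101✓ 10110✓ 10111✓ 11000✓ 11010✓ 11011✓ 11100✓ 11110✓ 11111✓
Round 1: -0001✓ -0100✓ -0101✓ -0110✓ -1010✓ -1011✓ -1110✓ -1111✓ 0-011 0-101 0-110✓ 00-00✓ 00-01✓ 000-1 0000-✓ 001-0✓ 0010-✓ 01-10✓ 01-11✓ 0101-✓ 011-1 0111-✓ 1-010✓ 1-100✓ 1-110✓ 1-111✓ 10-01✓ 10-10✓ 101-0✓ 101-1✓ 1010-✓ 1011-✓ 11-00✓ 11-10✓ 11-11✓ 110-0✓ 1101-✓ 111-0✓ 1111-✓
Round 2: --110 -0-01 -01-0 -010- -1-10✓ -1-11✓ -101-✓ -111-✓ 00-0- 01-1-✓ 1--10 1-1-0 1-11- 101-- 11--0 11-1-✓
Round 3: -1-1-
PIs = {--110, -0-01, -01-0, -010-, -1-1-, 0-011, 0-101, 00-0-, 000-1, 011-1, 1--10, 1-1-0, 1-11-, 101--, 11--0}
Coverage chart:
  m0: 00-0- ←essential
  m1: -0-01,00-0-,000-1
  m3: 0-011,000-1
  m4: -01-0,-010-,00-0-
  m5: -0-01,-010-,0-101,00-0-
  m6: --110,-01-0
  m10: -1-1- ←essential
  m11: -1-1-,0-011
  m13: 0-101,011-1
  m14: --110,-1-1-
  m15: -1-1-,011-1
  m17: -0-01 ←essential
  m18: 1--10 ←essential
  m20: -01-0,-010-,1-1-0,101--
  m21: -0-01,-010-,101--
  m22: --110,-01-0,1--10,1-1-0,1-11-,101--
  m23: 1-11-,101--
  m24: 11--0 ←essential
  m26: -1-1-,1--10,11--0
  m27: -1-1- ←essential
  m28: 1-1-0,11--0
  m30: --110,-1-1-,1--10,1-1-0,1-11-,11--0
  m31: -1-1-,1-11-
Essential: -0-01, -1-1-, 00-0-, 1--10, 11--0

5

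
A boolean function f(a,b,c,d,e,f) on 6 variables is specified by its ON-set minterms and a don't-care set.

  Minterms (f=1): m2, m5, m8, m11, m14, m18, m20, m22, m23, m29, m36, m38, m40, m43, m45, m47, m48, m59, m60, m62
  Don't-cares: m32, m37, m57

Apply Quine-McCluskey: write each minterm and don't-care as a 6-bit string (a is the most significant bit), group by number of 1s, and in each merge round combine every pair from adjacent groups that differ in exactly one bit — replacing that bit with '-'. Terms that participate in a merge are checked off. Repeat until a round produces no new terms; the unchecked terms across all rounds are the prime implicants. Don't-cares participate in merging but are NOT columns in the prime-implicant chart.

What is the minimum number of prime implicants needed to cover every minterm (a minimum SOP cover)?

13

[col 0] 000010*, 000101*, 001000*, 001011*, 001110, 010010*, 010100*, 010110*, 010111*, 011101, 100000*, 100100*, 100101*, 100110*, 101000*, 101011*, 101101*, 101111*, 110000*, 111001*, 111011*, 111100*, 111110*
[col 1] -00101, -01000, -01011, 0-0010, 010-10, 0101-0, 01011-, 1-0000, 1-1011, 10-000, 10-101, 100-00, 1001-0, 10010-, 101-11, 1011-1, 1110-1, 1111-0
Prime implicants: -00101, -01000, -01011, 0-0010, 001110, 010-10, 0101-0, 01011-, 011101, 1-0000, 1-1011, 10-000, 10-101, 100-00, 1001-0, 10010-, 101-11, 1011-1, 1110-1, 1111-0
PI chart (minterm → PIs covering it):
  2 | 0-0010  (sole → essential)
  5 | -00101  (sole → essential)
  8 | -01000  (sole → essential)
  11 | -01011  (sole → essential)
  14 | 001110  (sole → essential)
  18 | 0-0010,010-10
  20 | 0101-0  (sole → essential)
  22 | 010-10,0101-0,01011-
  23 | 01011-  (sole → essential)
  29 | 011101  (sole → essential)
  36 | 100-00,1001-0,10010-
  38 | 1001-0  (sole → essential)
  40 | -01000,10-000
  43 | -01011,1-1011,101-11
  45 | 10-101,1011-1
  47 | 101-11,1011-1
  48 | 1-0000  (sole → essential)
  59 | 1-1011,1110-1
  60 | 1111-0  (sole → essential)
  62 | 1111-0  (sole → essential)
Essential prime implicants: -00101, -01000, -01011, 0-0010, 001110, 0101-0, 01011-, 011101, 1-0000, 1001-0, 1111-0
Petrick residual → 1-1011, 1011-1
Minimum SOP uses 13 PIs: b'c'de'f + b'cd'e'f' + b'cd'ef + a'c'd'ef' + a'b'cdef' + a'bc'df' + a'bc'de + a'bcde'f + ac'd'e'f' + acd'ef + ab'c'df' + ab'cdf + abcdf'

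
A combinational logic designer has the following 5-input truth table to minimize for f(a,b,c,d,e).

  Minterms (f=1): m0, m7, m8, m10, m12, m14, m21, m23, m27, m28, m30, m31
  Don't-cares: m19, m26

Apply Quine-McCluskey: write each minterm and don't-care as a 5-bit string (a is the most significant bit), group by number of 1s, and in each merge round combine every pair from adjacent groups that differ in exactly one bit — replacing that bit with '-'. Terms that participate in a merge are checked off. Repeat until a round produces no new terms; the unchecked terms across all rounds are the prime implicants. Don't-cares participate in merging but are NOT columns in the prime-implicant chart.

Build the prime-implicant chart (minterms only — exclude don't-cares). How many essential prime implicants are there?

size-2^0 implicants → 00000(✓)  00111(✓)  01000(✓)  01010(✓)  01100(✓)  01110(✓)  10011(✓)  10101(✓)  10111(✓)  11010(✓)  11011(✓)  11100(✓)  11110(✓)  11111(✓)
size-2^1 implicants → -0111  -1010(✓)  -1100(✓)  -1110(✓)  0-000  01-00(✓)  01-10(✓)  010-0(✓)  011-0(✓)  1-011(✓)  1-111(✓)  10-11(✓)  101-1  11-10(✓)  11-11(✓)  1101-(✓)  111-0(✓)  1111-(✓)
size-2^2 implicants → -1-10  -11-0  01--0  1--11  11-1-
Unchecked terms (primes): -0111, -1-10, -11-0, 0-000, 01--0, 1--11, 101-1, 11-1-
Minterm coverage:
  m0 ⊆ 0-000 [E]
  m7 ⊆ -0111 [E]
  m8 ⊆ 0-000,01--0
  m10 ⊆ -1-10,01--0
  m12 ⊆ -11-0,01--0
  m14 ⊆ -1-10,-11-0,01--0
  m21 ⊆ 101-1 [E]
  m23 ⊆ -0111,1--11,101-1
  m27 ⊆ 1--11,11-1-
  m28 ⊆ -11-0 [E]
  m30 ⊆ -1-10,-11-0,11-1-
  m31 ⊆ 1--11,11-1-
E = {-0111, -11-0, 0-000, 101-1}

4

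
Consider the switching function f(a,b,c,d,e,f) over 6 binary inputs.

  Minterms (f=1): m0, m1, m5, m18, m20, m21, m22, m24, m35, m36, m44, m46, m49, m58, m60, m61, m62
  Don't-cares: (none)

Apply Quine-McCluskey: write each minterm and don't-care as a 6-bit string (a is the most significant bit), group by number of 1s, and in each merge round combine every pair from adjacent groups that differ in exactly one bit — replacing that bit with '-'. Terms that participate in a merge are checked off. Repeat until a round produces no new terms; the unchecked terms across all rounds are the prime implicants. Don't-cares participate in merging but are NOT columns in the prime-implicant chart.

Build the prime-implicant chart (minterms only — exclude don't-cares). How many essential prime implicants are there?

size-2^0 implicants → 000000(✓)  000001(✓)  000101(✓)  010010(✓)  010100(✓)  010101(✓)  010110(✓)  011000  100011  100100(✓)  101100(✓)  101110(✓)  110001  111010(✓)  111100(✓)  111101(✓)  111110(✓)
size-2^1 implicants → 0-0101  000-01  00000-  010-10  0101-0  01010-  1-1100(✓)  1-1110(✓)  10-100  1011-0(✓)  111-10  1111-0(✓)  11110-
size-2^2 implicants → 1-11-0
Unchecked terms (primes): 0-0101, 000-01, 00000-, 010-10, 0101-0, 01010-, 011000, 1-11-0, 10-100, 100011, 110001, 111-10, 11110-
Minterm coverage:
  m0 ⊆ 00000- [E]
  m1 ⊆ 000-01,00000-
  m5 ⊆ 0-0101,000-01
  m18 ⊆ 010-10 [E]
  m20 ⊆ 0101-0,01010-
  m21 ⊆ 0-0101,01010-
  m22 ⊆ 010-10,0101-0
  m24 ⊆ 011000 [E]
  m35 ⊆ 100011 [E]
  m36 ⊆ 10-100 [E]
  m44 ⊆ 1-11-0,10-100
  m46 ⊆ 1-11-0 [E]
  m49 ⊆ 110001 [E]
  m58 ⊆ 111-10 [E]
  m60 ⊆ 1-11-0,11110-
  m61 ⊆ 11110- [E]
  m62 ⊆ 1-11-0,111-10
E = {00000-, 010-10, 011000, 1-11-0, 10-100, 100011, 110001, 111-10, 11110-}

9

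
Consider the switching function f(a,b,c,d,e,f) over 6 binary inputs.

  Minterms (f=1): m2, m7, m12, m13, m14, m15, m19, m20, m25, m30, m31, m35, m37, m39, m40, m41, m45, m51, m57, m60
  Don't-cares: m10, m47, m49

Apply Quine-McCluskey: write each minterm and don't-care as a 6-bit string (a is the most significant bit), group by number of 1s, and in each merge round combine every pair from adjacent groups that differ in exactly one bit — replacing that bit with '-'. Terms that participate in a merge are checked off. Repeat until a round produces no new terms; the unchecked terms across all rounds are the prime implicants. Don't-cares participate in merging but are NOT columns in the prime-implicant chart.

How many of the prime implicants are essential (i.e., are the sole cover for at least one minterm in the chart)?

10

size-2^0 implicants → 000010(✓)  000111(✓)  001010(✓)  001100(✓)  001101(✓)  001110(✓)  001111(✓)  010011(✓)  010100  011001(✓)  011110(✓)  011111(✓)  100011(✓)  100101(✓)  100111(✓)  101000(✓)  101001(✓)  101101(✓)  101111(✓)  110001(✓)  110011(✓)  111001(✓)  111100
size-2^1 implicants → -00111(✓)  -01101(✓)  -01111(✓)  -10011  -11001  0-1110(✓)  0-1111(✓)  00-010  00-111(✓)  001-10  0011-0(✓)  0011-1(✓)  00110-(✓)  00111-(✓)  01111-(✓)  1-0011  1-1001  10-101(✓)  10-111(✓)  100-11  1001-1(✓)  101-01  10100-  1011-1(✓)  11-001  1100-1
size-2^2 implicants → -0-111  -011-1  0-111-  0011--  10-1-1
Unchecked terms (primes): -0-111, -011-1, -10011, -11001, 0-111-, 00-010, 001-10, 0011--, 010100, 1-0011, 1-1001, 10-1-1, 100-11, 101-01, 10100-, 11-001, 1100-1, 111100
Minterm coverage:
  m2 ⊆ 00-010 [E]
  m7 ⊆ -0-111 [E]
  m12 ⊆ 0011-- [E]
  m13 ⊆ -011-1,0011--
  m14 ⊆ 0-111-,001-10,0011--
  m15 ⊆ -0-111,-011-1,0-111-,0011--
  m19 ⊆ -10011 [E]
  m20 ⊆ 010100 [E]
  m25 ⊆ -11001 [E]
  m30 ⊆ 0-111- [E]
  m31 ⊆ 0-111- [E]
  m35 ⊆ 1-0011,100-11
  m37 ⊆ 10-1-1 [E]
  m39 ⊆ -0-111,10-1-1,100-11
  m40 ⊆ 10100- [E]
  m41 ⊆ 1-1001,101-01,10100-
  m45 ⊆ -011-1,10-1-1,101-01
  m51 ⊆ -10011,1-0011,1100-1
  m57 ⊆ -11001,1-1001,11-001
  m60 ⊆ 111100 [E]
E = {-0-111, -10011, -11001, 0-111-, 00-010, 0011--, 010100, 10-1-1, 10100-, 111100}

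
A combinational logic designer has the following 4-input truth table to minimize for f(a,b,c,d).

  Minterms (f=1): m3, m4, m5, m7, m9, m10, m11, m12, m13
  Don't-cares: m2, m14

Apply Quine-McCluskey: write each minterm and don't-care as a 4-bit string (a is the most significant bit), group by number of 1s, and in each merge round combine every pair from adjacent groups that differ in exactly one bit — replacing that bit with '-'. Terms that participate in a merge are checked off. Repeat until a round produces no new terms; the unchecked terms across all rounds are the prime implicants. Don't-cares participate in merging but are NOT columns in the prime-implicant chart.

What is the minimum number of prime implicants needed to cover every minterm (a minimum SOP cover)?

4

size-2^0 implicants → 0010(✓)  0011(✓)  0100(✓)  0101(✓)  0111(✓)  1001(✓)  1010(✓)  1011(✓)  1100(✓)  1101(✓)  1110(✓)
size-2^1 implicants → -010(✓)  -011(✓)  -100(✓)  -101(✓)  0-11  001-(✓)  01-1  010-(✓)  1-01  1-10  10-1  101-(✓)  11-0  110-(✓)
size-2^2 implicants → -01-  -10-
Unchecked terms (primes): -01-, -10-, 0-11, 01-1, 1-01, 1-10, 10-1, 11-0
Minterm coverage:
  m3 ⊆ -01-,0-11
  m4 ⊆ -10- [E]
  m5 ⊆ -10-,01-1
  m7 ⊆ 0-11,01-1
  m9 ⊆ 1-01,10-1
  m10 ⊆ -01-,1-10
  m11 ⊆ -01-,10-1
  m12 ⊆ -10-,11-0
  m13 ⊆ -10-,1-01
E = {-10-}
Petrick residual → -01-, 0-11, 1-01
Cover = b'c + bc' + a'cd + ac'd  |cover|=4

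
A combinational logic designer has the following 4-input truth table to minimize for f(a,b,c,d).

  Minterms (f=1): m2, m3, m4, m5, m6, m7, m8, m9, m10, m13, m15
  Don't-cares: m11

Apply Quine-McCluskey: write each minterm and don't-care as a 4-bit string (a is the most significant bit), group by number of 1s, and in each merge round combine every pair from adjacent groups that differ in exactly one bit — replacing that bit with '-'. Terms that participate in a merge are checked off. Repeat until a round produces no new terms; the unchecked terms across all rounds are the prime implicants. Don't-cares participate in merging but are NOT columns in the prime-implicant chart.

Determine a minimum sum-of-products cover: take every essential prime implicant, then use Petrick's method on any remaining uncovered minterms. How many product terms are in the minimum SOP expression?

4

[col 0] 0010*, 0011*, 0100*, 0101*, 0110*, 0111*, 1000*, 1001*, 1010*, 1011*, 1101*, 1111*
[col 1] -010*, -011*, -101*, -111*, 0-10*, 0-11*, 001-*, 01-0*, 01-1*, 010-*, 011-*, 1-01*, 1-11*, 10-0*, 10-1*, 100-*, 101-*, 11-1*
[col 2] --11, -01-, -1-1, 0-1-, 01--, 1--1, 10--
Prime implicants: --11, -01-, -1-1, 0-1-, 01--, 1--1, 10--
PI chart (minterm → PIs covering it):
  2 | -01-,0-1-
  3 | --11,-01-,0-1-
  4 | 01--  (sole → essential)
  5 | -1-1,01--
  6 | 0-1-,01--
  7 | --11,-1-1,0-1-,01--
  8 | 10--  (sole → essential)
  9 | 1--1,10--
  10 | -01-,10--
  13 | -1-1,1--1
  15 | --11,-1-1,1--1
Essential prime implicants: 01--, 10--
Petrick residual → -01-, -1-1
Minimum SOP uses 4 PIs: b'c + bd + a'b + ab'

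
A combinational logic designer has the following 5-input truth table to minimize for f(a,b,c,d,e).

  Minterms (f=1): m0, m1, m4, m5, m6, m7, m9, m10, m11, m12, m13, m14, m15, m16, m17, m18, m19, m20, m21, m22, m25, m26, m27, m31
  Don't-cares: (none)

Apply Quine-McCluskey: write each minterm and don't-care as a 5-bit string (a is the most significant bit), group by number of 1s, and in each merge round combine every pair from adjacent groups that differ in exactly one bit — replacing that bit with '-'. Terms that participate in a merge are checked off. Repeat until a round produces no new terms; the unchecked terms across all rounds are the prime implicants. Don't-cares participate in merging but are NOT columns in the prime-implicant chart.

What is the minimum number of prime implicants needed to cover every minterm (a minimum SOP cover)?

7

size-2^0 implicants → 00000(✓)  00001(✓)  00100(✓)  00101(✓)  00110(✓)  00111(✓)  01001(✓)  01010(✓)  01011(✓)  01100(✓)  01101(✓)  01110(✓)  01111(✓)  10000(✓)  10001(✓)  10010(✓)  10011(✓)  10100(✓)  10101(✓)  10110(✓)  11001(✓)  11010(✓)  11011(✓)  11111(✓)
size-2^1 implicants → -0000(✓)  -0001(✓)  -0100(✓)  -0101(✓)  -0110(✓)  -1001(✓)  -1010(✓)  -1011(✓)  -1111(✓)  0-001(✓)  0-100(✓)  0-101(✓)  0-110(✓)  0-111(✓)  00-00(✓)  00-01(✓)  0000-(✓)  001-0(✓)  001-1(✓)  0010-(✓)  0011-(✓)  01-01(✓)  01-10(✓)  01-11(✓)  010-1(✓)  0101-(✓)  011-0(✓)  011-1(✓)  0110-(✓)  0111-(✓)  1-001(✓)  1-010(✓)  1-011(✓)  10-00(✓)  10-01(✓)  10-10(✓)  100-0(✓)  100-1(✓)  1000-(✓)  1001-(✓)  101-0(✓)  1010-(✓)  11-11(✓)  110-1(✓)  1101-(✓)
size-2^2 implicants → --001  -0-00(✓)  -0-01(✓)  -000-(✓)  -01-0  -010-(✓)  -1-11  -10-1  -101-  0--01  0-1-0(✓)  0-1-1(✓)  0-10-(✓)  0-11-(✓)  00-0-(✓)  001--(✓)  01--1  01-1-  011--(✓)  1-0-1  1-01-  10--0  10-0-(✓)  100--
size-2^3 implicants → -0-0-  0-1--
Unchecked terms (primes): --001, -0-0-, -01-0, -1-11, -10-1, -101-, 0--01, 0-1--, 01--1, 01-1-, 1-0-1, 1-01-, 10--0, 100--
Minterm coverage:
  m0 ⊆ -0-0- [E]
  m1 ⊆ --001,-0-0-,0--01
  m4 ⊆ -0-0-,-01-0,0-1--
  m5 ⊆ -0-0-,0--01,0-1--
  m6 ⊆ -01-0,0-1--
  m7 ⊆ 0-1-- [E]
  m9 ⊆ --001,-10-1,0--01,01--1
  m10 ⊆ -101-,01-1-
  m11 ⊆ -1-11,-10-1,-101-,01--1,01-1-
  m12 ⊆ 0-1-- [E]
  m13 ⊆ 0--01,0-1--,01--1
  m14 ⊆ 0-1--,01-1-
  m15 ⊆ -1-11,0-1--,01--1,01-1-
  m16 ⊆ -0-0-,10--0,100--
  m17 ⊆ --001,-0-0-,1-0-1,100--
  m18 ⊆ 1-01-,10--0,100--
  m19 ⊆ 1-0-1,1-01-,100--
  m20 ⊆ -0-0-,-01-0,10--0
  m21 ⊆ -0-0- [E]
  m22 ⊆ -01-0,10--0
  m25 ⊆ --001,-10-1,1-0-1
  m26 ⊆ -101-,1-01-
  m27 ⊆ -1-11,-10-1,-101-,1-0-1,1-01-
  m31 ⊆ -1-11 [E]
E = {-0-0-, -1-11, 0-1--}
Petrick residual → --001, -01-0, -101-, 1-01-
Cover = c'd'e + b'd' + b'ce' + bde + bc'd + a'c + ac'd  |cover|=7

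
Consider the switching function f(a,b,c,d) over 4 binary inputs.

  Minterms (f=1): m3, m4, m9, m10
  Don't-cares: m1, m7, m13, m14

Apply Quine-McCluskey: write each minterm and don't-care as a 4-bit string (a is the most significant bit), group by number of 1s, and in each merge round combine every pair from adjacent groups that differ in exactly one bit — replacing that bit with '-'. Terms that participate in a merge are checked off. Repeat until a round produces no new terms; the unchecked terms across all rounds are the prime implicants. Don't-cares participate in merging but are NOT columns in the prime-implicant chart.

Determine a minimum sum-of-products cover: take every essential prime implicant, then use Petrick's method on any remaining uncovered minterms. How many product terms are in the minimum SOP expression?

4

size-2^0 implicants → 0001(✓)  0011(✓)  0100  0111(✓)  1001(✓)  1010(✓)  1101(✓)  1110(✓)
size-2^1 implicants → -001  0-11  00-1  1-01  1-10
Unchecked terms (primes): -001, 0-11, 00-1, 0100, 1-01, 1-10
Minterm coverage:
  m3 ⊆ 0-11,00-1
  m4 ⊆ 0100 [E]
  m9 ⊆ -001,1-01
  m10 ⊆ 1-10 [E]
E = {0100, 1-10}
Petrick residual → -001, 0-11
Cover = b'c'd + a'cd + a'bc'd' + acd'  |cover|=4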